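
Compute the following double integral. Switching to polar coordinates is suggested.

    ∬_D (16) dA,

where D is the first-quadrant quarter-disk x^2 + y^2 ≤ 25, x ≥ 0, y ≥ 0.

The region D is 0 ≤ r ≤ 5, 0 ≤ θ ≤ π/2 in polar coordinates, where x = r cos(θ), y = r sin(θ), and dA = r dr dθ.

Under the substitution, the integrand becomes 16, so

    ∬_D (16) dA = ∫_{0}^{π/2} ∫_{0}^{5} (16) · r dr dθ.

Inner integral (in r): ∫_{0}^{5} (16) · r dr = 200.

Outer integral (in θ): ∫_{0}^{π/2} (200) dθ = 100π.

Therefore ∬_D (16) dA = 100π.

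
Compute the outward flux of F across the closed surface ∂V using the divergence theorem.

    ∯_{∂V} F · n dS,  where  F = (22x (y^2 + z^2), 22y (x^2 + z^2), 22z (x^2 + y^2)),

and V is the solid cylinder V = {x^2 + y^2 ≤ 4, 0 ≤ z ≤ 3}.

By the divergence theorem,

    ∯_{∂V} F · n dS = ∭_V (∇ · F) dV.

Compute the divergence:
    ∇ · F = ∂F_x/∂x + ∂F_y/∂y + ∂F_z/∂z = 22y^2 + 22z^2 + 22x^2 + 22z^2 + 22x^2 + 22y^2 = 44x^2 + 44y^2 + 44z^2.

In cylindrical coordinates, x = r cos(θ), y = r sin(θ), z = z, dV = r dr dθ dz, with 0 ≤ r ≤ 2, 0 ≤ θ ≤ 2π, 0 ≤ z ≤ 3.

The integrand, after substitution and multiplying by the volume element, becomes (44r^2 + 44z^2) · r, so

    ∭_V (∇·F) dV = ∫_0^{2π} ∫_0^{2} ∫_0^{3} (44r^2 + 44z^2) · r dz dr dθ.

Inner (z from 0 to 3): 132r (r^2 + 3).
Middle (r from 0 to 2): 1320.
Outer (θ from 0 to 2π): 2640π.

Therefore ∯_{∂V} F · n dS = 2640π.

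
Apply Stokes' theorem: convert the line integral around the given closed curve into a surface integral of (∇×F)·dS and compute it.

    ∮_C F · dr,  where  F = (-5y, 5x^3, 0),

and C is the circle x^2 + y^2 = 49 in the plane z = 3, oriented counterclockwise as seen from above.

Let S be the flat disk x^2 + y^2 ≤ 49 in the plane z = 3, with upward unit normal n̂ = ẑ. By Stokes' theorem,

    ∮_C F · dr = ∬_S (∇ × F) · n̂ dS = ∬_D (curl F)_z dA,

where D is the disk x^2 + y^2 ≤ 49.

Compute the curl of F = (-5y, 5x^3, 0):
    (∇ × F)_x = ∂F_z/∂y - ∂F_y/∂z = 0,
    (∇ × F)_y = ∂F_x/∂z - ∂F_z/∂x = 0,
    (∇ × F)_z = ∂F_y/∂x - ∂F_x/∂y = 15x^2 + 5.

On z = 3, (curl F)_z = 15x^2 + 5.

Convert to polar (x = r cos θ, y = r sin θ, dA = r dr dθ); the integrand becomes 15r^2cos(θ)^2 + 5, so

    ∬_D (curl F)_z dA = ∫_0^{2π} ∫_0^{7} (15r^2cos(θ)^2 + 5) · r dr dθ.

Inner (r from 0 to 7): 36015cos(θ)^2/4 + 245/2.
Outer (θ from 0 to 2π): 36995π/4.

Therefore ∮_C F · dr = 36995π/4.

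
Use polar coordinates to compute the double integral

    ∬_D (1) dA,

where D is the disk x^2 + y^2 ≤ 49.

The region D is 0 ≤ r ≤ 7, 0 ≤ θ ≤ 2π in polar coordinates, where x = r cos(θ), y = r sin(θ), and dA = r dr dθ.

Under the substitution, the integrand becomes 1, so

    ∬_D (1) dA = ∫_{0}^{2π} ∫_{0}^{7} (1) · r dr dθ.

Inner integral (in r): ∫_{0}^{7} (1) · r dr = 49/2.

Outer integral (in θ): ∫_{0}^{2π} (49/2) dθ = 49π.

Therefore ∬_D (1) dA = 49π.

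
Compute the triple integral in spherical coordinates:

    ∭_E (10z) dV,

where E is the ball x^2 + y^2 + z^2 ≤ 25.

In spherical coordinates, x = ρ sin(φ) cos(θ), y = ρ sin(φ) sin(θ), z = ρ cos(φ), and dV = ρ^2 sin(φ) dρ dφ dθ.

The integrand becomes 10ρ cos(φ), so

    ∭_E (10z) dV = ∫_{0}^{2π} ∫_{0}^{π} ∫_{0}^{5} (10ρ cos(φ)) · ρ^2 sin(φ) dρ dφ dθ.

Inner (ρ): 3125sin(2φ)/4.
Middle (φ): 0.
Outer (θ): 0.

Therefore the triple integral equals 0.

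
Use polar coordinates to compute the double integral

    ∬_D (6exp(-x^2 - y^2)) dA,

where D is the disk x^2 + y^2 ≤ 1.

The region D is 0 ≤ r ≤ 1, 0 ≤ θ ≤ 2π in polar coordinates, where x = r cos(θ), y = r sin(θ), and dA = r dr dθ.

Under the substitution, the integrand becomes 6exp(-r^2), so

    ∬_D (6exp(-x^2 - y^2)) dA = ∫_{0}^{2π} ∫_{0}^{1} (6exp(-r^2)) · r dr dθ.

Inner integral (in r): ∫_{0}^{1} (6exp(-r^2)) · r dr = 3 - 3exp(-1).

Outer integral (in θ): ∫_{0}^{2π} (3 - 3exp(-1)) dθ = -6π exp(-1) + 6π.

Therefore ∬_D (6exp(-x^2 - y^2)) dA = -6π exp(-1) + 6π.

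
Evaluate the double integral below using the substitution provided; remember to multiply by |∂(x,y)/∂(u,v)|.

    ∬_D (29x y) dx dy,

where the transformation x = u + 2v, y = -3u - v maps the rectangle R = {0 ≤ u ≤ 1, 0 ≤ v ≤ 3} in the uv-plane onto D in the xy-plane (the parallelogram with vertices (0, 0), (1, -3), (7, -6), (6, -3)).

Compute the Jacobian determinant of (x, y) with respect to (u, v):

    ∂(x,y)/∂(u,v) = | 1  2 | = (1)(-1) - (2)(-3) = 5.
                   | -3  -1 |

Its absolute value is |J| = 5 (the area scaling factor).

Substituting x = u + 2v, y = -3u - v into the integrand,

    29x y → -87u^2 - 203u v - 58v^2,

so the integral becomes

    ∬_R (-87u^2 - 203u v - 58v^2) · |J| du dv = ∫_0^1 ∫_0^3 (-435u^2 - 1015u v - 290v^2) dv du.

Inner (v): -1305u^2 - 9135u/2 - 2610.
Outer (u): -21315/4.

Therefore ∬_D (29x y) dx dy = -21315/4.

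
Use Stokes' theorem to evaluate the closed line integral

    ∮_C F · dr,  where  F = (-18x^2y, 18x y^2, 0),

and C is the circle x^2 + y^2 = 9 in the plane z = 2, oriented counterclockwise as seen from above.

Let S be the flat disk x^2 + y^2 ≤ 9 in the plane z = 2, with upward unit normal n̂ = ẑ. By Stokes' theorem,

    ∮_C F · dr = ∬_S (∇ × F) · n̂ dS = ∬_D (curl F)_z dA,

where D is the disk x^2 + y^2 ≤ 9.

Compute the curl of F = (-18x^2y, 18x y^2, 0):
    (∇ × F)_x = ∂F_z/∂y - ∂F_y/∂z = 0,
    (∇ × F)_y = ∂F_x/∂z - ∂F_z/∂x = 0,
    (∇ × F)_z = ∂F_y/∂x - ∂F_x/∂y = 18x^2 + 18y^2.

On z = 2, (curl F)_z = 18x^2 + 18y^2.

Convert to polar (x = r cos θ, y = r sin θ, dA = r dr dθ); the integrand becomes 18r^2, so

    ∬_D (curl F)_z dA = ∫_0^{2π} ∫_0^{3} (18r^2) · r dr dθ.

Inner (r from 0 to 3): 729/2.
Outer (θ from 0 to 2π): 729π.

Therefore ∮_C F · dr = 729π.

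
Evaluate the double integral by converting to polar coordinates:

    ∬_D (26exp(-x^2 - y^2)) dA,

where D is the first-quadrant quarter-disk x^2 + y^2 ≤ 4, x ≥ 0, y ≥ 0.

The region D is 0 ≤ r ≤ 2, 0 ≤ θ ≤ π/2 in polar coordinates, where x = r cos(θ), y = r sin(θ), and dA = r dr dθ.

Under the substitution, the integrand becomes 26exp(-r^2), so

    ∬_D (26exp(-x^2 - y^2)) dA = ∫_{0}^{π/2} ∫_{0}^{2} (26exp(-r^2)) · r dr dθ.

Inner integral (in r): ∫_{0}^{2} (26exp(-r^2)) · r dr = 13 - 13exp(-4).

Outer integral (in θ): ∫_{0}^{π/2} (13 - 13exp(-4)) dθ = -13π (1 - exp(4))exp(-4)/2.

Therefore ∬_D (26exp(-x^2 - y^2)) dA = -13π (1 - exp(4))exp(-4)/2.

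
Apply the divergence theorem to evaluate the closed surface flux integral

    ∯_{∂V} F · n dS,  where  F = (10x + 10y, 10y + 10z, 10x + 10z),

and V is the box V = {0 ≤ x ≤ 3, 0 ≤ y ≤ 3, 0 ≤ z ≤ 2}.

By the divergence theorem,

    ∯_{∂V} F · n dS = ∭_V (∇ · F) dV.

Compute the divergence:
    ∇ · F = ∂F_x/∂x + ∂F_y/∂y + ∂F_z/∂z = 10 + 10 + 10 = 30.

V is a rectangular box, so dV = dx dy dz with 0 ≤ x ≤ 3, 0 ≤ y ≤ 3, 0 ≤ z ≤ 2.

Integrate (30) over V as an iterated integral:

    ∭_V (∇·F) dV = ∫_0^{3} ∫_0^{3} ∫_0^{2} (30) dz dy dx.

Inner (z from 0 to 2): 60.
Middle (y from 0 to 3): 180.
Outer (x from 0 to 3): 540.

Therefore ∯_{∂V} F · n dS = 540.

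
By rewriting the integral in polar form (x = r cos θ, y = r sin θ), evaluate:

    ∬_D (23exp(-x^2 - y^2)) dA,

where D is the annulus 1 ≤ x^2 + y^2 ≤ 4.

The region D is 1 ≤ r ≤ 2, 0 ≤ θ ≤ 2π in polar coordinates, where x = r cos(θ), y = r sin(θ), and dA = r dr dθ.

Under the substitution, the integrand becomes 23exp(-r^2), so

    ∬_D (23exp(-x^2 - y^2)) dA = ∫_{0}^{2π} ∫_{1}^{2} (23exp(-r^2)) · r dr dθ.

Inner integral (in r): ∫_{1}^{2} (23exp(-r^2)) · r dr = -(23 - 23exp(3))exp(-4)/2.

Outer integral (in θ): ∫_{0}^{2π} (-(23 - 23exp(3))exp(-4)/2) dθ = -23π (1 - exp(3))exp(-4).

Therefore ∬_D (23exp(-x^2 - y^2)) dA = -23π (1 - exp(3))exp(-4).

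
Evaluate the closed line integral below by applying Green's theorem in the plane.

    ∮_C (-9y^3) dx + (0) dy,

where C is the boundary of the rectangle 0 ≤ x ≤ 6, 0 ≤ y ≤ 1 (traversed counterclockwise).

Green's theorem converts the closed line integral into a double integral over the enclosed region D:

    ∮_C P dx + Q dy = ∬_D (∂Q/∂x - ∂P/∂y) dA.

Here P = -9y^3, Q = 0, so

    ∂Q/∂x = 0,    ∂P/∂y = -27y^2,
    ∂Q/∂x - ∂P/∂y = 27y^2.

D is the region 0 ≤ x ≤ 6, 0 ≤ y ≤ 1. Evaluating the double integral:

    ∬_D (27y^2) dA = ∫_0^{6} ∫_0^{1} (27y^2) dy dx.

Inner (y from 0 to 1): 9.
Outer (x from 0 to 6): 54.

Therefore ∮_C P dx + Q dy = 54.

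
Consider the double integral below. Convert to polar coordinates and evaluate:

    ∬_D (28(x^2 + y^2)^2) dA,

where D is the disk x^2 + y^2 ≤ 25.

The region D is 0 ≤ r ≤ 5, 0 ≤ θ ≤ 2π in polar coordinates, where x = r cos(θ), y = r sin(θ), and dA = r dr dθ.

Under the substitution, the integrand becomes 28r^4, so

    ∬_D (28(x^2 + y^2)^2) dA = ∫_{0}^{2π} ∫_{0}^{5} (28r^4) · r dr dθ.

Inner integral (in r): ∫_{0}^{5} (28r^4) · r dr = 218750/3.

Outer integral (in θ): ∫_{0}^{2π} (218750/3) dθ = 437500π/3.

Therefore ∬_D (28(x^2 + y^2)^2) dA = 437500π/3.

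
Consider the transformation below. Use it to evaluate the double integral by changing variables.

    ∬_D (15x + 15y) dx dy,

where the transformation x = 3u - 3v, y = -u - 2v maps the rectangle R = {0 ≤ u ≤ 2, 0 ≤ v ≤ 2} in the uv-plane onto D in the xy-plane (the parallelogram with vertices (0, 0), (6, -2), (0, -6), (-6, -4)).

Compute the Jacobian determinant of (x, y) with respect to (u, v):

    ∂(x,y)/∂(u,v) = | 3  -3 | = (3)(-2) - (-3)(-1) = -9.
                   | -1  -2 |

Its absolute value is |J| = 9 (the area scaling factor).

Substituting x = 3u - 3v, y = -u - 2v into the integrand,

    15x + 15y → 30u - 75v,

so the integral becomes

    ∬_R (30u - 75v) · |J| du dv = ∫_0^2 ∫_0^2 (270u - 675v) dv du.

Inner (v): 540u - 1350.
Outer (u): -1620.

Therefore ∬_D (15x + 15y) dx dy = -1620.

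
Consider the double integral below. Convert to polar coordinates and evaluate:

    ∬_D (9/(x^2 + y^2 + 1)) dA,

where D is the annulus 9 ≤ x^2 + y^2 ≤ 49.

The region D is 3 ≤ r ≤ 7, 0 ≤ θ ≤ 2π in polar coordinates, where x = r cos(θ), y = r sin(θ), and dA = r dr dθ.

Under the substitution, the integrand becomes 9/(r^2 + 1), so

    ∬_D (9/(x^2 + y^2 + 1)) dA = ∫_{0}^{2π} ∫_{3}^{7} (9/(r^2 + 1)) · r dr dθ.

Inner integral (in r): ∫_{3}^{7} (9/(r^2 + 1)) · r dr = 9log(5)/2.

Outer integral (in θ): ∫_{0}^{2π} (9log(5)/2) dθ = 9π log(5).

Therefore ∬_D (9/(x^2 + y^2 + 1)) dA = 9π log(5).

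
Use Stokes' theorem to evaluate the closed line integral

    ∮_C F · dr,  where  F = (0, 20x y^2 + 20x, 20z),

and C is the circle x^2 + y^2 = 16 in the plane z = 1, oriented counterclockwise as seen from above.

Let S be the flat disk x^2 + y^2 ≤ 16 in the plane z = 1, with upward unit normal n̂ = ẑ. By Stokes' theorem,

    ∮_C F · dr = ∬_S (∇ × F) · n̂ dS = ∬_D (curl F)_z dA,

where D is the disk x^2 + y^2 ≤ 16.

Compute the curl of F = (0, 20x y^2 + 20x, 20z):
    (∇ × F)_x = ∂F_z/∂y - ∂F_y/∂z = 0,
    (∇ × F)_y = ∂F_x/∂z - ∂F_z/∂x = 0,
    (∇ × F)_z = ∂F_y/∂x - ∂F_x/∂y = 20y^2 + 20.

On z = 1, (curl F)_z = 20y^2 + 20.

Convert to polar (x = r cos θ, y = r sin θ, dA = r dr dθ); the integrand becomes 20r^2sin(θ)^2 + 20, so

    ∬_D (curl F)_z dA = ∫_0^{2π} ∫_0^{4} (20r^2sin(θ)^2 + 20) · r dr dθ.

Inner (r from 0 to 4): 1280sin(θ)^2 + 160.
Outer (θ from 0 to 2π): 1600π.

Therefore ∮_C F · dr = 1600π.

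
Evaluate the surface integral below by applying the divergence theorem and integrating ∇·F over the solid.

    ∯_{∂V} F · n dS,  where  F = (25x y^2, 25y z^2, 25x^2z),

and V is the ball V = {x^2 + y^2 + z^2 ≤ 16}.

By the divergence theorem,

    ∯_{∂V} F · n dS = ∭_V (∇ · F) dV.

Compute the divergence:
    ∇ · F = ∂F_x/∂x + ∂F_y/∂y + ∂F_z/∂z = 25y^2 + 25z^2 + 25x^2 = 25x^2 + 25y^2 + 25z^2.

In spherical coordinates, x = ρ sin(φ) cos(θ), y = ρ sin(φ) sin(θ), z = ρ cos(φ), dV = ρ^2 sin(φ) dρ dφ dθ, with 0 ≤ ρ ≤ 4, 0 ≤ φ ≤ π, 0 ≤ θ ≤ 2π.

The integrand, after substitution and multiplying by the volume element, becomes (25ρ^2) · ρ^2 sin(φ), so

    ∭_V (∇·F) dV = ∫_0^{2π} ∫_0^{π} ∫_0^{4} (25ρ^2) · ρ^2 sin(φ) dρ dφ dθ.

Inner (ρ from 0 to 4): 5120sin(φ).
Middle (φ from 0 to π): 10240.
Outer (θ from 0 to 2π): 20480π.

Therefore ∯_{∂V} F · n dS = 20480π.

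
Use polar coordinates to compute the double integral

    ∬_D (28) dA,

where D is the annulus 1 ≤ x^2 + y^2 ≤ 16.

The region D is 1 ≤ r ≤ 4, 0 ≤ θ ≤ 2π in polar coordinates, where x = r cos(θ), y = r sin(θ), and dA = r dr dθ.

Under the substitution, the integrand becomes 28, so

    ∬_D (28) dA = ∫_{0}^{2π} ∫_{1}^{4} (28) · r dr dθ.

Inner integral (in r): ∫_{1}^{4} (28) · r dr = 210.

Outer integral (in θ): ∫_{0}^{2π} (210) dθ = 420π.

Therefore ∬_D (28) dA = 420π.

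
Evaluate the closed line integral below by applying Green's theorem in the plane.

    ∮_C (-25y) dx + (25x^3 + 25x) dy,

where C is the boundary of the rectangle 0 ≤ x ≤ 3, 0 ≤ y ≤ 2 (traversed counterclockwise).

Green's theorem converts the closed line integral into a double integral over the enclosed region D:

    ∮_C P dx + Q dy = ∬_D (∂Q/∂x - ∂P/∂y) dA.

Here P = -25y, Q = 25x^3 + 25x, so

    ∂Q/∂x = 75x^2 + 25,    ∂P/∂y = -25,
    ∂Q/∂x - ∂P/∂y = 75x^2 + 50.

D is the region 0 ≤ x ≤ 3, 0 ≤ y ≤ 2. Evaluating the double integral:

    ∬_D (75x^2 + 50) dA = ∫_0^{3} ∫_0^{2} (75x^2 + 50) dy dx.

Inner (y from 0 to 2): 150x^2 + 100.
Outer (x from 0 to 3): 1650.

Therefore ∮_C P dx + Q dy = 1650.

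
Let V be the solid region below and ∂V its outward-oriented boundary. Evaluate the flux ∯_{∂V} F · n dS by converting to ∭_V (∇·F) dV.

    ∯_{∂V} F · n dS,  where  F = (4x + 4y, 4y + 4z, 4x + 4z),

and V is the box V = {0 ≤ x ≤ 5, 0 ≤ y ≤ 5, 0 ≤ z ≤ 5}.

By the divergence theorem,

    ∯_{∂V} F · n dS = ∭_V (∇ · F) dV.

Compute the divergence:
    ∇ · F = ∂F_x/∂x + ∂F_y/∂y + ∂F_z/∂z = 4 + 4 + 4 = 12.

V is a rectangular box, so dV = dx dy dz with 0 ≤ x ≤ 5, 0 ≤ y ≤ 5, 0 ≤ z ≤ 5.

Integrate (12) over V as an iterated integral:

    ∭_V (∇·F) dV = ∫_0^{5} ∫_0^{5} ∫_0^{5} (12) dz dy dx.

Inner (z from 0 to 5): 60.
Middle (y from 0 to 5): 300.
Outer (x from 0 to 5): 1500.

Therefore ∯_{∂V} F · n dS = 1500.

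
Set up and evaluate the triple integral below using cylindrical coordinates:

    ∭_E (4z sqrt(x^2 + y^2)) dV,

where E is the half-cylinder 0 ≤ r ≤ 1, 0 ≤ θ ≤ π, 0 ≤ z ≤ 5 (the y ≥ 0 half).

In cylindrical coordinates, x = r cos(θ), y = r sin(θ), z = z, and dV = r dr dθ dz.

The integrand becomes 4r z, so

    ∭_E (4z sqrt(x^2 + y^2)) dV = ∫_{0}^{π} ∫_{0}^{1} ∫_{0}^{5} (4r z) · r dz dr dθ.

Inner (z): 50r^2.
Middle (r from 0 to 1): 50/3.
Outer (θ): 50π/3.

Therefore the triple integral equals 50π/3.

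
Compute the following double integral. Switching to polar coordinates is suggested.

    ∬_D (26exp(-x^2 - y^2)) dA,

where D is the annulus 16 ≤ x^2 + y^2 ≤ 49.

The region D is 4 ≤ r ≤ 7, 0 ≤ θ ≤ 2π in polar coordinates, where x = r cos(θ), y = r sin(θ), and dA = r dr dθ.

Under the substitution, the integrand becomes 26exp(-r^2), so

    ∬_D (26exp(-x^2 - y^2)) dA = ∫_{0}^{2π} ∫_{4}^{7} (26exp(-r^2)) · r dr dθ.

Inner integral (in r): ∫_{4}^{7} (26exp(-r^2)) · r dr = -(13 - 13exp(33))exp(-49).

Outer integral (in θ): ∫_{0}^{2π} (-(13 - 13exp(33))exp(-49)) dθ = -26π (1 - exp(33))exp(-49).

Therefore ∬_D (26exp(-x^2 - y^2)) dA = -26π (1 - exp(33))exp(-49).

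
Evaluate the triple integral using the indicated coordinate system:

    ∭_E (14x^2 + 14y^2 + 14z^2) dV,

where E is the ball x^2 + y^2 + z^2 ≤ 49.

In spherical coordinates, x = ρ sin(φ) cos(θ), y = ρ sin(φ) sin(θ), z = ρ cos(φ), and dV = ρ^2 sin(φ) dρ dφ dθ.

The integrand becomes 14ρ^2, so

    ∭_E (14x^2 + 14y^2 + 14z^2) dV = ∫_{0}^{2π} ∫_{0}^{π} ∫_{0}^{7} (14ρ^2) · ρ^2 sin(φ) dρ dφ dθ.

Inner (ρ): 235298sin(φ)/5.
Middle (φ): 470596/5.
Outer (θ): 941192π/5.

Therefore the triple integral equals 941192π/5.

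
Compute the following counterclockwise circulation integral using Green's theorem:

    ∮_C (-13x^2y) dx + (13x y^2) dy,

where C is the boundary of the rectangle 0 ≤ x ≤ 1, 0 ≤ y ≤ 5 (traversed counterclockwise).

Green's theorem converts the closed line integral into a double integral over the enclosed region D:

    ∮_C P dx + Q dy = ∬_D (∂Q/∂x - ∂P/∂y) dA.

Here P = -13x^2y, Q = 13x y^2, so

    ∂Q/∂x = 13y^2,    ∂P/∂y = -13x^2,
    ∂Q/∂x - ∂P/∂y = 13x^2 + 13y^2.

D is the region 0 ≤ x ≤ 1, 0 ≤ y ≤ 5. Evaluating the double integral:

    ∬_D (13x^2 + 13y^2) dA = ∫_0^{1} ∫_0^{5} (13x^2 + 13y^2) dy dx.

Inner (y from 0 to 5): 65x^2 + 1625/3.
Outer (x from 0 to 1): 1690/3.

Therefore ∮_C P dx + Q dy = 1690/3.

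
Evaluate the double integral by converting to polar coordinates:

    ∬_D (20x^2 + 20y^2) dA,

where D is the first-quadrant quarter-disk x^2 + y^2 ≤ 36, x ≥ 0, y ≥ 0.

The region D is 0 ≤ r ≤ 6, 0 ≤ θ ≤ π/2 in polar coordinates, where x = r cos(θ), y = r sin(θ), and dA = r dr dθ.

Under the substitution, the integrand becomes 20r^2, so

    ∬_D (20x^2 + 20y^2) dA = ∫_{0}^{π/2} ∫_{0}^{6} (20r^2) · r dr dθ.

Inner integral (in r): ∫_{0}^{6} (20r^2) · r dr = 6480.

Outer integral (in θ): ∫_{0}^{π/2} (6480) dθ = 3240π.

Therefore ∬_D (20x^2 + 20y^2) dA = 3240π.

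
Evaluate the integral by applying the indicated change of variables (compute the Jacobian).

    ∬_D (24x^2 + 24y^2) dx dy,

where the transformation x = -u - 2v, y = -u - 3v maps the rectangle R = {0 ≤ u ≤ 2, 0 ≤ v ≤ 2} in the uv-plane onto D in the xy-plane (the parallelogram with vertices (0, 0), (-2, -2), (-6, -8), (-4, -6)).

Compute the Jacobian determinant of (x, y) with respect to (u, v):

    ∂(x,y)/∂(u,v) = | -1  -2 | = (-1)(-3) - (-2)(-1) = 1.
                   | -1  -3 |

Its absolute value is |J| = 1 (the area scaling factor).

Substituting x = -u - 2v, y = -u - 3v into the integrand,

    24x^2 + 24y^2 → 48u^2 + 240u v + 312v^2,

so the integral becomes

    ∬_R (48u^2 + 240u v + 312v^2) · |J| du dv = ∫_0^2 ∫_0^2 (48u^2 + 240u v + 312v^2) dv du.

Inner (v): 96u^2 + 480u + 832.
Outer (u): 2880.

Therefore ∬_D (24x^2 + 24y^2) dx dy = 2880.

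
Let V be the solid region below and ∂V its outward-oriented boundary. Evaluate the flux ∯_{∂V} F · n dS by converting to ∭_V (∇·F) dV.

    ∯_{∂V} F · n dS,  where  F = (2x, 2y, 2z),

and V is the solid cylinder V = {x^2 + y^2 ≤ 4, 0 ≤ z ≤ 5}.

By the divergence theorem,

    ∯_{∂V} F · n dS = ∭_V (∇ · F) dV.

Compute the divergence:
    ∇ · F = ∂F_x/∂x + ∂F_y/∂y + ∂F_z/∂z = 2 + 2 + 2 = 6.

In cylindrical coordinates, x = r cos(θ), y = r sin(θ), z = z, dV = r dr dθ dz, with 0 ≤ r ≤ 2, 0 ≤ θ ≤ 2π, 0 ≤ z ≤ 5.

The integrand, after substitution and multiplying by the volume element, becomes (6) · r, so

    ∭_V (∇·F) dV = ∫_0^{2π} ∫_0^{2} ∫_0^{5} (6) · r dz dr dθ.

Inner (z from 0 to 5): 30r.
Middle (r from 0 to 2): 60.
Outer (θ from 0 to 2π): 120π.

Therefore ∯_{∂V} F · n dS = 120π.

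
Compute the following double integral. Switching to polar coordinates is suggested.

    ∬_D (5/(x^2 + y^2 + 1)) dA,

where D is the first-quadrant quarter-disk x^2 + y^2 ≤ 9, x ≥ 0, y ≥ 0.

The region D is 0 ≤ r ≤ 3, 0 ≤ θ ≤ π/2 in polar coordinates, where x = r cos(θ), y = r sin(θ), and dA = r dr dθ.

Under the substitution, the integrand becomes 5/(r^2 + 1), so

    ∬_D (5/(x^2 + y^2 + 1)) dA = ∫_{0}^{π/2} ∫_{0}^{3} (5/(r^2 + 1)) · r dr dθ.

Inner integral (in r): ∫_{0}^{3} (5/(r^2 + 1)) · r dr = 5log(10)/2.

Outer integral (in θ): ∫_{0}^{π/2} (5log(10)/2) dθ = 5π log(10)/4.

Therefore ∬_D (5/(x^2 + y^2 + 1)) dA = 5π log(10)/4.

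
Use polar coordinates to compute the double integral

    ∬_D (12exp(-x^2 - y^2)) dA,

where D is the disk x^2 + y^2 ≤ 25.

The region D is 0 ≤ r ≤ 5, 0 ≤ θ ≤ 2π in polar coordinates, where x = r cos(θ), y = r sin(θ), and dA = r dr dθ.

Under the substitution, the integrand becomes 12exp(-r^2), so

    ∬_D (12exp(-x^2 - y^2)) dA = ∫_{0}^{2π} ∫_{0}^{5} (12exp(-r^2)) · r dr dθ.

Inner integral (in r): ∫_{0}^{5} (12exp(-r^2)) · r dr = 6 - 6exp(-25).

Outer integral (in θ): ∫_{0}^{2π} (6 - 6exp(-25)) dθ = -12π exp(-25) + 12π.

Therefore ∬_D (12exp(-x^2 - y^2)) dA = -12π exp(-25) + 12π.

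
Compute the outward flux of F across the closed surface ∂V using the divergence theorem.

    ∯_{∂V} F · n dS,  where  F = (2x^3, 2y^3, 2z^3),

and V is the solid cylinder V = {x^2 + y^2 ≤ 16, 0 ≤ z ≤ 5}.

By the divergence theorem,

    ∯_{∂V} F · n dS = ∭_V (∇ · F) dV.

Compute the divergence:
    ∇ · F = ∂F_x/∂x + ∂F_y/∂y + ∂F_z/∂z = 6x^2 + 6y^2 + 6z^2.

In cylindrical coordinates, x = r cos(θ), y = r sin(θ), z = z, dV = r dr dθ dz, with 0 ≤ r ≤ 4, 0 ≤ θ ≤ 2π, 0 ≤ z ≤ 5.

The integrand, after substitution and multiplying by the volume element, becomes (6r^2 + 6z^2) · r, so

    ∭_V (∇·F) dV = ∫_0^{2π} ∫_0^{4} ∫_0^{5} (6r^2 + 6z^2) · r dz dr dθ.

Inner (z from 0 to 5): 30r^3 + 250r.
Middle (r from 0 to 4): 3920.
Outer (θ from 0 to 2π): 7840π.

Therefore ∯_{∂V} F · n dS = 7840π.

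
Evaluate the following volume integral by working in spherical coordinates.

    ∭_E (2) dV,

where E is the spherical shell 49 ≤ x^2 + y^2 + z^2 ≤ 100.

In spherical coordinates, x = ρ sin(φ) cos(θ), y = ρ sin(φ) sin(θ), z = ρ cos(φ), and dV = ρ^2 sin(φ) dρ dφ dθ.

The integrand becomes 2, so

    ∭_E (2) dV = ∫_{0}^{2π} ∫_{0}^{π} ∫_{7}^{10} (2) · ρ^2 sin(φ) dρ dφ dθ.

Inner (ρ): 438sin(φ).
Middle (φ): 876.
Outer (θ): 1752π.

Therefore the triple integral equals 1752π.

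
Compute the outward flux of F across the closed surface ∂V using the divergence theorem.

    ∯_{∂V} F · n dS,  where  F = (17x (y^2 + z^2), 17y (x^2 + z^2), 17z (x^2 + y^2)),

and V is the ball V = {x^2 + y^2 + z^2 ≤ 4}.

By the divergence theorem,

    ∯_{∂V} F · n dS = ∭_V (∇ · F) dV.

Compute the divergence:
    ∇ · F = ∂F_x/∂x + ∂F_y/∂y + ∂F_z/∂z = 17y^2 + 17z^2 + 17x^2 + 17z^2 + 17x^2 + 17y^2 = 34x^2 + 34y^2 + 34z^2.

In spherical coordinates, x = ρ sin(φ) cos(θ), y = ρ sin(φ) sin(θ), z = ρ cos(φ), dV = ρ^2 sin(φ) dρ dφ dθ, with 0 ≤ ρ ≤ 2, 0 ≤ φ ≤ π, 0 ≤ θ ≤ 2π.

The integrand, after substitution and multiplying by the volume element, becomes (34ρ^2) · ρ^2 sin(φ), so

    ∭_V (∇·F) dV = ∫_0^{2π} ∫_0^{π} ∫_0^{2} (34ρ^2) · ρ^2 sin(φ) dρ dφ dθ.

Inner (ρ from 0 to 2): 1088sin(φ)/5.
Middle (φ from 0 to π): 2176/5.
Outer (θ from 0 to 2π): 4352π/5.

Therefore ∯_{∂V} F · n dS = 4352π/5.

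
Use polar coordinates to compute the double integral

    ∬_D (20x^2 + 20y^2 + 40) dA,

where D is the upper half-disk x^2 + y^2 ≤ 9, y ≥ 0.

The region D is 0 ≤ r ≤ 3, 0 ≤ θ ≤ π in polar coordinates, where x = r cos(θ), y = r sin(θ), and dA = r dr dθ.

Under the substitution, the integrand becomes 20r^2 + 40, so

    ∬_D (20x^2 + 20y^2 + 40) dA = ∫_{0}^{π} ∫_{0}^{3} (20r^2 + 40) · r dr dθ.

Inner integral (in r): ∫_{0}^{3} (20r^2 + 40) · r dr = 585.

Outer integral (in θ): ∫_{0}^{π} (585) dθ = 585π.

Therefore ∬_D (20x^2 + 20y^2 + 40) dA = 585π.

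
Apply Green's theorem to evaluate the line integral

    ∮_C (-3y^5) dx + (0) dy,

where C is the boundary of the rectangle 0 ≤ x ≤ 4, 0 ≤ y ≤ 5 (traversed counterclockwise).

Green's theorem converts the closed line integral into a double integral over the enclosed region D:

    ∮_C P dx + Q dy = ∬_D (∂Q/∂x - ∂P/∂y) dA.

Here P = -3y^5, Q = 0, so

    ∂Q/∂x = 0,    ∂P/∂y = -15y^4,
    ∂Q/∂x - ∂P/∂y = 15y^4.

D is the region 0 ≤ x ≤ 4, 0 ≤ y ≤ 5. Evaluating the double integral:

    ∬_D (15y^4) dA = ∫_0^{4} ∫_0^{5} (15y^4) dy dx.

Inner (y from 0 to 5): 9375.
Outer (x from 0 to 4): 37500.

Therefore ∮_C P dx + Q dy = 37500.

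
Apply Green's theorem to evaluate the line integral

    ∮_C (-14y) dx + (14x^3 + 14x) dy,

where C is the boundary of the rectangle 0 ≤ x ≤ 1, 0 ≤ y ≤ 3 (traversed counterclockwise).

Green's theorem converts the closed line integral into a double integral over the enclosed region D:

    ∮_C P dx + Q dy = ∬_D (∂Q/∂x - ∂P/∂y) dA.

Here P = -14y, Q = 14x^3 + 14x, so

    ∂Q/∂x = 42x^2 + 14,    ∂P/∂y = -14,
    ∂Q/∂x - ∂P/∂y = 42x^2 + 28.

D is the region 0 ≤ x ≤ 1, 0 ≤ y ≤ 3. Evaluating the double integral:

    ∬_D (42x^2 + 28) dA = ∫_0^{1} ∫_0^{3} (42x^2 + 28) dy dx.

Inner (y from 0 to 3): 126x^2 + 84.
Outer (x from 0 to 1): 126.

Therefore ∮_C P dx + Q dy = 126.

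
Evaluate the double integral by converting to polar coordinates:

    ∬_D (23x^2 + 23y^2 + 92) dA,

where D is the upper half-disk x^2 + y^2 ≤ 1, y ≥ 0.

The region D is 0 ≤ r ≤ 1, 0 ≤ θ ≤ π in polar coordinates, where x = r cos(θ), y = r sin(θ), and dA = r dr dθ.

Under the substitution, the integrand becomes 23r^2 + 92, so

    ∬_D (23x^2 + 23y^2 + 92) dA = ∫_{0}^{π} ∫_{0}^{1} (23r^2 + 92) · r dr dθ.

Inner integral (in r): ∫_{0}^{1} (23r^2 + 92) · r dr = 207/4.

Outer integral (in θ): ∫_{0}^{π} (207/4) dθ = 207π/4.

Therefore ∬_D (23x^2 + 23y^2 + 92) dA = 207π/4.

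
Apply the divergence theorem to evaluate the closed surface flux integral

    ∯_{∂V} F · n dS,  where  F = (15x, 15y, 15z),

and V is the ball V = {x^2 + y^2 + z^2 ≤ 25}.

By the divergence theorem,

    ∯_{∂V} F · n dS = ∭_V (∇ · F) dV.

Compute the divergence:
    ∇ · F = ∂F_x/∂x + ∂F_y/∂y + ∂F_z/∂z = 15 + 15 + 15 = 45.

In spherical coordinates, x = ρ sin(φ) cos(θ), y = ρ sin(φ) sin(θ), z = ρ cos(φ), dV = ρ^2 sin(φ) dρ dφ dθ, with 0 ≤ ρ ≤ 5, 0 ≤ φ ≤ π, 0 ≤ θ ≤ 2π.

The integrand, after substitution and multiplying by the volume element, becomes (45) · ρ^2 sin(φ), so

    ∭_V (∇·F) dV = ∫_0^{2π} ∫_0^{π} ∫_0^{5} (45) · ρ^2 sin(φ) dρ dφ dθ.

Inner (ρ from 0 to 5): 1875sin(φ).
Middle (φ from 0 to π): 3750.
Outer (θ from 0 to 2π): 7500π.

Therefore ∯_{∂V} F · n dS = 7500π.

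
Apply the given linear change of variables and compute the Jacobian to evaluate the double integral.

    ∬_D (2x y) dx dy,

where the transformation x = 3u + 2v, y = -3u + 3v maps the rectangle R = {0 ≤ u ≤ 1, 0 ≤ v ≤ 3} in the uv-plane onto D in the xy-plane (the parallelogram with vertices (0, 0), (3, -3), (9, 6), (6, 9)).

Compute the Jacobian determinant of (x, y) with respect to (u, v):

    ∂(x,y)/∂(u,v) = | 3  2 | = (3)(3) - (2)(-3) = 15.
                   | -3  3 |

Its absolute value is |J| = 15 (the area scaling factor).

Substituting x = 3u + 2v, y = -3u + 3v into the integrand,

    2x y → -18u^2 + 6u v + 12v^2,

so the integral becomes

    ∬_R (-18u^2 + 6u v + 12v^2) · |J| du dv = ∫_0^1 ∫_0^3 (-270u^2 + 90u v + 180v^2) dv du.

Inner (v): -810u^2 + 405u + 1620.
Outer (u): 3105/2.

Therefore ∬_D (2x y) dx dy = 3105/2.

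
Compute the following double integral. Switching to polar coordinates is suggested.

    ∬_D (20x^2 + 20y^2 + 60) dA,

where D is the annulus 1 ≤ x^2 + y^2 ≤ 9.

The region D is 1 ≤ r ≤ 3, 0 ≤ θ ≤ 2π in polar coordinates, where x = r cos(θ), y = r sin(θ), and dA = r dr dθ.

Under the substitution, the integrand becomes 20r^2 + 60, so

    ∬_D (20x^2 + 20y^2 + 60) dA = ∫_{0}^{2π} ∫_{1}^{3} (20r^2 + 60) · r dr dθ.

Inner integral (in r): ∫_{1}^{3} (20r^2 + 60) · r dr = 640.

Outer integral (in θ): ∫_{0}^{2π} (640) dθ = 1280π.

Therefore ∬_D (20x^2 + 20y^2 + 60) dA = 1280π.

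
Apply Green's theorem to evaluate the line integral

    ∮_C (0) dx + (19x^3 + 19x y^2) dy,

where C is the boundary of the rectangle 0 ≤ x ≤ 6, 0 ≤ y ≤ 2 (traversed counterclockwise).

Green's theorem converts the closed line integral into a double integral over the enclosed region D:

    ∮_C P dx + Q dy = ∬_D (∂Q/∂x - ∂P/∂y) dA.

Here P = 0, Q = 19x^3 + 19x y^2, so

    ∂Q/∂x = 57x^2 + 19y^2,    ∂P/∂y = 0,
    ∂Q/∂x - ∂P/∂y = 57x^2 + 19y^2.

D is the region 0 ≤ x ≤ 6, 0 ≤ y ≤ 2. Evaluating the double integral:

    ∬_D (57x^2 + 19y^2) dA = ∫_0^{6} ∫_0^{2} (57x^2 + 19y^2) dy dx.

Inner (y from 0 to 2): 114x^2 + 152/3.
Outer (x from 0 to 6): 8512.

Therefore ∮_C P dx + Q dy = 8512.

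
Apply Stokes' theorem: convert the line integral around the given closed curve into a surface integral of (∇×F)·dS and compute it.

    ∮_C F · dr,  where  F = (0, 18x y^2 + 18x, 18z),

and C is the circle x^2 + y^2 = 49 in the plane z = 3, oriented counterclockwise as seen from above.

Let S be the flat disk x^2 + y^2 ≤ 49 in the plane z = 3, with upward unit normal n̂ = ẑ. By Stokes' theorem,

    ∮_C F · dr = ∬_S (∇ × F) · n̂ dS = ∬_D (curl F)_z dA,

where D is the disk x^2 + y^2 ≤ 49.

Compute the curl of F = (0, 18x y^2 + 18x, 18z):
    (∇ × F)_x = ∂F_z/∂y - ∂F_y/∂z = 0,
    (∇ × F)_y = ∂F_x/∂z - ∂F_z/∂x = 0,
    (∇ × F)_z = ∂F_y/∂x - ∂F_x/∂y = 18y^2 + 18.

On z = 3, (curl F)_z = 18y^2 + 18.

Convert to polar (x = r cos θ, y = r sin θ, dA = r dr dθ); the integrand becomes 18r^2sin(θ)^2 + 18, so

    ∬_D (curl F)_z dA = ∫_0^{2π} ∫_0^{7} (18r^2sin(θ)^2 + 18) · r dr dθ.

Inner (r from 0 to 7): 21609sin(θ)^2/2 + 441.
Outer (θ from 0 to 2π): 23373π/2.

Therefore ∮_C F · dr = 23373π/2.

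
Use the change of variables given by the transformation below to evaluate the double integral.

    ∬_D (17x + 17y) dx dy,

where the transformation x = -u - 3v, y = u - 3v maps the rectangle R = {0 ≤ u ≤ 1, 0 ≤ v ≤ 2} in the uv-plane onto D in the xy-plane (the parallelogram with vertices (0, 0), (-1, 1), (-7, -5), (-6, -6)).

Compute the Jacobian determinant of (x, y) with respect to (u, v):

    ∂(x,y)/∂(u,v) = | -1  -3 | = (-1)(-3) - (-3)(1) = 6.
                   | 1  -3 |

Its absolute value is |J| = 6 (the area scaling factor).

Substituting x = -u - 3v, y = u - 3v into the integrand,

    17x + 17y → -102v,

so the integral becomes

    ∬_R (-102v) · |J| du dv = ∫_0^1 ∫_0^2 (-612v) dv du.

Inner (v): -1224.
Outer (u): -1224.

Therefore ∬_D (17x + 17y) dx dy = -1224.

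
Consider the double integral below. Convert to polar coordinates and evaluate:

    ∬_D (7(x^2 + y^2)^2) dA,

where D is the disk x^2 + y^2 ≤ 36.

The region D is 0 ≤ r ≤ 6, 0 ≤ θ ≤ 2π in polar coordinates, where x = r cos(θ), y = r sin(θ), and dA = r dr dθ.

Under the substitution, the integrand becomes 7r^4, so

    ∬_D (7(x^2 + y^2)^2) dA = ∫_{0}^{2π} ∫_{0}^{6} (7r^4) · r dr dθ.

Inner integral (in r): ∫_{0}^{6} (7r^4) · r dr = 54432.

Outer integral (in θ): ∫_{0}^{2π} (54432) dθ = 108864π.

Therefore ∬_D (7(x^2 + y^2)^2) dA = 108864π.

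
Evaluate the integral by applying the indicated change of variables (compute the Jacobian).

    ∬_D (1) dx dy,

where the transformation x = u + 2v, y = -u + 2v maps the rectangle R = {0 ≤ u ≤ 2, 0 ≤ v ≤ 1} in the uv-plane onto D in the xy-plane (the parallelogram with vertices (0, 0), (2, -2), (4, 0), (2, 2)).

Compute the Jacobian determinant of (x, y) with respect to (u, v):

    ∂(x,y)/∂(u,v) = | 1  2 | = (1)(2) - (2)(-1) = 4.
                   | -1  2 |

Its absolute value is |J| = 4 (the area scaling factor).

Substituting x = u + 2v, y = -u + 2v into the integrand,

    1 → 1,

so the integral becomes

    ∬_R (1) · |J| du dv = ∫_0^2 ∫_0^1 (4) dv du.

Inner (v): 4.
Outer (u): 8.

Therefore ∬_D (1) dx dy = 8.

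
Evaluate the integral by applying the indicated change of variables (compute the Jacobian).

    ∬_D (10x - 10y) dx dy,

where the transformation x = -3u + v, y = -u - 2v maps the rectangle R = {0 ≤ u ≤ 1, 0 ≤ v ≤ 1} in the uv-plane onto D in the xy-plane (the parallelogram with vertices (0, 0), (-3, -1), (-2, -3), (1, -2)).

Compute the Jacobian determinant of (x, y) with respect to (u, v):

    ∂(x,y)/∂(u,v) = | -3  1 | = (-3)(-2) - (1)(-1) = 7.
                   | -1  -2 |

Its absolute value is |J| = 7 (the area scaling factor).

Substituting x = -3u + v, y = -u - 2v into the integrand,

    10x - 10y → -20u + 30v,

so the integral becomes

    ∬_R (-20u + 30v) · |J| du dv = ∫_0^1 ∫_0^1 (-140u + 210v) dv du.

Inner (v): 105 - 140u.
Outer (u): 35.

Therefore ∬_D (10x - 10y) dx dy = 35.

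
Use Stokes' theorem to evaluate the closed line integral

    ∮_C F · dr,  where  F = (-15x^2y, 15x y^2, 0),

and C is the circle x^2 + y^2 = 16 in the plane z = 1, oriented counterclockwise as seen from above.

Let S be the flat disk x^2 + y^2 ≤ 16 in the plane z = 1, with upward unit normal n̂ = ẑ. By Stokes' theorem,

    ∮_C F · dr = ∬_S (∇ × F) · n̂ dS = ∬_D (curl F)_z dA,

where D is the disk x^2 + y^2 ≤ 16.

Compute the curl of F = (-15x^2y, 15x y^2, 0):
    (∇ × F)_x = ∂F_z/∂y - ∂F_y/∂z = 0,
    (∇ × F)_y = ∂F_x/∂z - ∂F_z/∂x = 0,
    (∇ × F)_z = ∂F_y/∂x - ∂F_x/∂y = 15x^2 + 15y^2.

On z = 1, (curl F)_z = 15x^2 + 15y^2.

Convert to polar (x = r cos θ, y = r sin θ, dA = r dr dθ); the integrand becomes 15r^2, so

    ∬_D (curl F)_z dA = ∫_0^{2π} ∫_0^{4} (15r^2) · r dr dθ.

Inner (r from 0 to 4): 960.
Outer (θ from 0 to 2π): 1920π.

Therefore ∮_C F · dr = 1920π.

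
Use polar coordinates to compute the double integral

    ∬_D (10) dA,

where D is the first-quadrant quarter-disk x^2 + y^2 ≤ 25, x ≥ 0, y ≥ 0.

The region D is 0 ≤ r ≤ 5, 0 ≤ θ ≤ π/2 in polar coordinates, where x = r cos(θ), y = r sin(θ), and dA = r dr dθ.

Under the substitution, the integrand becomes 10, so

    ∬_D (10) dA = ∫_{0}^{π/2} ∫_{0}^{5} (10) · r dr dθ.

Inner integral (in r): ∫_{0}^{5} (10) · r dr = 125.

Outer integral (in θ): ∫_{0}^{π/2} (125) dθ = 125π/2.

Therefore ∬_D (10) dA = 125π/2.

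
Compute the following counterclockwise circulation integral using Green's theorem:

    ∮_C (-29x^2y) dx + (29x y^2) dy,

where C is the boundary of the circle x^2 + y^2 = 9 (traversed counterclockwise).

Green's theorem converts the closed line integral into a double integral over the enclosed region D:

    ∮_C P dx + Q dy = ∬_D (∂Q/∂x - ∂P/∂y) dA.

Here P = -29x^2y, Q = 29x y^2, so

    ∂Q/∂x = 29y^2,    ∂P/∂y = -29x^2,
    ∂Q/∂x - ∂P/∂y = 29x^2 + 29y^2.

D is the region x^2 + y^2 ≤ 9. Evaluating the double integral:

In polar coordinates (x = r cos θ, y = r sin θ, dA = r dr dθ) the integrand becomes 29r^2, so

    ∬_D (29x^2 + 29y^2) dA = ∫_0^{2π} ∫_0^{3} (29r^2) · r dr dθ.

Inner (r from 0 to 3): 2349/4.
Outer (θ from 0 to 2π): 2349π/2.

Therefore ∮_C P dx + Q dy = 2349π/2.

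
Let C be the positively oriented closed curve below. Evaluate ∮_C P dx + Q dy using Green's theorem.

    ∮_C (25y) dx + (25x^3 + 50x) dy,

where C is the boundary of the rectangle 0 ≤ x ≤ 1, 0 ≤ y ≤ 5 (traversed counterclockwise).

Green's theorem converts the closed line integral into a double integral over the enclosed region D:

    ∮_C P dx + Q dy = ∬_D (∂Q/∂x - ∂P/∂y) dA.

Here P = 25y, Q = 25x^3 + 50x, so

    ∂Q/∂x = 75x^2 + 50,    ∂P/∂y = 25,
    ∂Q/∂x - ∂P/∂y = 75x^2 + 25.

D is the region 0 ≤ x ≤ 1, 0 ≤ y ≤ 5. Evaluating the double integral:

    ∬_D (75x^2 + 25) dA = ∫_0^{1} ∫_0^{5} (75x^2 + 25) dy dx.

Inner (y from 0 to 5): 375x^2 + 125.
Outer (x from 0 to 1): 250.

Therefore ∮_C P dx + Q dy = 250.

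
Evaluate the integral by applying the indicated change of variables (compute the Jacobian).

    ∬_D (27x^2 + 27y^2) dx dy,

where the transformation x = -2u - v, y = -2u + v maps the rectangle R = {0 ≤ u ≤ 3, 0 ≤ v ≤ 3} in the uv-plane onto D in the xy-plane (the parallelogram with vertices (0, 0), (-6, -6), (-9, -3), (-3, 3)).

Compute the Jacobian determinant of (x, y) with respect to (u, v):

    ∂(x,y)/∂(u,v) = | -2  -1 | = (-2)(1) - (-1)(-2) = -4.
                   | -2  1 |

Its absolute value is |J| = 4 (the area scaling factor).

Substituting x = -2u - v, y = -2u + v into the integrand,

    27x^2 + 27y^2 → 216u^2 + 54v^2,

so the integral becomes

    ∬_R (216u^2 + 54v^2) · |J| du dv = ∫_0^3 ∫_0^3 (864u^2 + 216v^2) dv du.

Inner (v): 2592u^2 + 1944.
Outer (u): 29160.

Therefore ∬_D (27x^2 + 27y^2) dx dy = 29160.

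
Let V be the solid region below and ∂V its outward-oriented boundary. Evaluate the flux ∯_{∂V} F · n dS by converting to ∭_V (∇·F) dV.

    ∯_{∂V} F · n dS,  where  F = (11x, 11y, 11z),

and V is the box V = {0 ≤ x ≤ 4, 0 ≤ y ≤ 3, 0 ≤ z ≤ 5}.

By the divergence theorem,

    ∯_{∂V} F · n dS = ∭_V (∇ · F) dV.

Compute the divergence:
    ∇ · F = ∂F_x/∂x + ∂F_y/∂y + ∂F_z/∂z = 11 + 11 + 11 = 33.

V is a rectangular box, so dV = dx dy dz with 0 ≤ x ≤ 4, 0 ≤ y ≤ 3, 0 ≤ z ≤ 5.

Integrate (33) over V as an iterated integral:

    ∭_V (∇·F) dV = ∫_0^{4} ∫_0^{3} ∫_0^{5} (33) dz dy dx.

Inner (z from 0 to 5): 165.
Middle (y from 0 to 3): 495.
Outer (x from 0 to 4): 1980.

Therefore ∯_{∂V} F · n dS = 1980.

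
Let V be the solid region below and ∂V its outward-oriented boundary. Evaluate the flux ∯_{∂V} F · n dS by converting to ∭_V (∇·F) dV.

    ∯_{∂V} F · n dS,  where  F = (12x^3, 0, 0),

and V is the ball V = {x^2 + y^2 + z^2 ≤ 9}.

By the divergence theorem,

    ∯_{∂V} F · n dS = ∭_V (∇ · F) dV.

Compute the divergence:
    ∇ · F = ∂F_x/∂x + ∂F_y/∂y + ∂F_z/∂z = 36x^2 + 0 + 0 = 36x^2.

In spherical coordinates, x = ρ sin(φ) cos(θ), y = ρ sin(φ) sin(θ), z = ρ cos(φ), dV = ρ^2 sin(φ) dρ dφ dθ, with 0 ≤ ρ ≤ 3, 0 ≤ φ ≤ π, 0 ≤ θ ≤ 2π.

The integrand, after substitution and multiplying by the volume element, becomes (36ρ^2sin(φ)^2cos(θ)^2) · ρ^2 sin(φ), so

    ∭_V (∇·F) dV = ∫_0^{2π} ∫_0^{π} ∫_0^{3} (36ρ^2sin(φ)^2cos(θ)^2) · ρ^2 sin(φ) dρ dφ dθ.

Inner (ρ from 0 to 3): 8748sin(φ)^3cos(θ)^2/5.
Middle (φ from 0 to π): 11664cos(θ)^2/5.
Outer (θ from 0 to 2π): 11664π/5.

Therefore ∯_{∂V} F · n dS = 11664π/5.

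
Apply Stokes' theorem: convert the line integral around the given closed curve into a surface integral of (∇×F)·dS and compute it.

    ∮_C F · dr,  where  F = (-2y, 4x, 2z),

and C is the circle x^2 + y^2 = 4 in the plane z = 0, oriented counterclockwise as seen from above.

Let S be the flat disk x^2 + y^2 ≤ 4 in the plane z = 0, with upward unit normal n̂ = ẑ. By Stokes' theorem,

    ∮_C F · dr = ∬_S (∇ × F) · n̂ dS = ∬_D (curl F)_z dA,

where D is the disk x^2 + y^2 ≤ 4.

Compute the curl of F = (-2y, 4x, 2z):
    (∇ × F)_x = ∂F_z/∂y - ∂F_y/∂z = 0,
    (∇ × F)_y = ∂F_x/∂z - ∂F_z/∂x = 0,
    (∇ × F)_z = ∂F_y/∂x - ∂F_x/∂y = 6.

On z = 0, (curl F)_z = 6.

Convert to polar (x = r cos θ, y = r sin θ, dA = r dr dθ); the integrand becomes 6, so

    ∬_D (curl F)_z dA = ∫_0^{2π} ∫_0^{2} (6) · r dr dθ.

Inner (r from 0 to 2): 12.
Outer (θ from 0 to 2π): 24π.

Therefore ∮_C F · dr = 24π.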